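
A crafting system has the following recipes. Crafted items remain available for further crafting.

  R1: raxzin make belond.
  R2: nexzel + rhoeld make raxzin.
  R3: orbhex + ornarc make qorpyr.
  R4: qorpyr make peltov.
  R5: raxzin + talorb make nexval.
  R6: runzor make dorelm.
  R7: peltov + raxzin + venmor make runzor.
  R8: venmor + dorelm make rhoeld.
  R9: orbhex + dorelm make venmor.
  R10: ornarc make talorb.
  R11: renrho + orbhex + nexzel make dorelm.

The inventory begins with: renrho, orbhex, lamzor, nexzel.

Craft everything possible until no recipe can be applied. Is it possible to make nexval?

No

nexval would need raxzin and talorb (R5), but talorb is never obtained.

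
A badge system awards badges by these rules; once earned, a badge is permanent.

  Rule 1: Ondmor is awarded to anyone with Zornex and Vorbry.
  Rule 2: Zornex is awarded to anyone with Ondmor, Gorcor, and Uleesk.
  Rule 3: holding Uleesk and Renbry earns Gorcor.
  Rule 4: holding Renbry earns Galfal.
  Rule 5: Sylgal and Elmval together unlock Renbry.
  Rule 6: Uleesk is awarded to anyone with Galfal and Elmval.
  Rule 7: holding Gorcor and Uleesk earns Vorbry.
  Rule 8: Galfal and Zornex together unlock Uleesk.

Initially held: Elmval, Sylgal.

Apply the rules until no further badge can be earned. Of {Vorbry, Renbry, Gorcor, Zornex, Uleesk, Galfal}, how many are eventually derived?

5

With Sylgal and Elmval, Renbry is earned (Rule 5).
With Renbry, Galfal is earned (Rule 4).
With Galfal and Elmval, Uleesk is earned (Rule 6).
With Uleesk and Renbry, Gorcor is earned (Rule 3).
With Gorcor and Uleesk, Vorbry is earned (Rule 7).
Vorbry: reached.
Renbry: reached.
Gorcor: reached.
Zornex would need Ondmor, Gorcor, and Uleesk (Rule 2), but Ondmor is never earned.
Uleesk: reached.
Galfal: reached.
Reached: Vorbry, Renbry, Gorcor, Uleesk, and Galfal — 5 of the 6.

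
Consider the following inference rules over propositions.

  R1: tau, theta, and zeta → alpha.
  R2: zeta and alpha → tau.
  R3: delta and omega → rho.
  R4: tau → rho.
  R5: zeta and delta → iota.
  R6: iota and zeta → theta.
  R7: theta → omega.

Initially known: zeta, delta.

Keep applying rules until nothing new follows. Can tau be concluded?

tau would need zeta and alpha (R2), but alpha is never established.

No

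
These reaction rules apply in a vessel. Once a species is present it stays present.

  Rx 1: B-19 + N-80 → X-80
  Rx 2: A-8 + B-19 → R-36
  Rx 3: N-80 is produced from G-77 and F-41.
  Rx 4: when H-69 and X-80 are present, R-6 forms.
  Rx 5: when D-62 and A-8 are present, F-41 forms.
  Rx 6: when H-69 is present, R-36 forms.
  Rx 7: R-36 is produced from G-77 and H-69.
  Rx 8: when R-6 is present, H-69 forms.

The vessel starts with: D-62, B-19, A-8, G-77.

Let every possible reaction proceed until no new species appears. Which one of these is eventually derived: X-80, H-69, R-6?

D-62 and A-8 present → F-41 forms (Rx 5).
G-77 and F-41 present → N-80 forms (Rx 3).
B-19 and N-80 present → X-80 forms (Rx 1).
R-6 would need H-69 and X-80 (Rx 4), but H-69 never forms. H-69 would need R-6 (Rx 8), but R-6 never forms.

X-80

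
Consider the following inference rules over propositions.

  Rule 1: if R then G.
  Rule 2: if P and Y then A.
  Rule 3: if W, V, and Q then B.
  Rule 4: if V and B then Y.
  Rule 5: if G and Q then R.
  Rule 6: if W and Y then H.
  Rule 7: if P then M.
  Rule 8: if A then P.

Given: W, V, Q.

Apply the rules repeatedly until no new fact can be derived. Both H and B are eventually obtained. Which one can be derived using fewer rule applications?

B: W, V, and Q hold, so B follows (Rule 3). [1 rule application]
H: W, V, and Q hold, so B follows (Rule 3). V and B hold, so Y follows (Rule 4). W and Y hold, so H follows (Rule 6). [3 rule applications]
B needs fewer.

B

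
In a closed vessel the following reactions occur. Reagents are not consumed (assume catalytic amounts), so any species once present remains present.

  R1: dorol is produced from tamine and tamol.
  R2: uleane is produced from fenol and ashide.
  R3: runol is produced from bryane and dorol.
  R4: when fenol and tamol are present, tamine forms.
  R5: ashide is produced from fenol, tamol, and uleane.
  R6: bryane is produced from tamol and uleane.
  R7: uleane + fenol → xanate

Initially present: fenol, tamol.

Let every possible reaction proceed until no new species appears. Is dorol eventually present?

fenol and tamol present → tamine forms (R4).
tamine and tamol present → dorol forms (R1).

Yes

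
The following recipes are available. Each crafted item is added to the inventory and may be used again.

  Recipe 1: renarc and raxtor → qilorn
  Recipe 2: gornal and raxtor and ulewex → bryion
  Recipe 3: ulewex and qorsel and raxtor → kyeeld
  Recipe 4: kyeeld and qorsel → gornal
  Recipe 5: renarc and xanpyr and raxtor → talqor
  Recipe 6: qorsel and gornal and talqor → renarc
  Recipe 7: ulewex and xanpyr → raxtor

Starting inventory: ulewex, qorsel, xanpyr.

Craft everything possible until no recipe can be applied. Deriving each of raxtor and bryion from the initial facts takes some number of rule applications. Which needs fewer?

raxtor

raxtor: ulewex and xanpyr → raxtor (Recipe 7). [1 rule application]
bryion: Using Recipe 7, ulewex and xanpyr make raxtor. ulewex and qorsel and raxtor → kyeeld (Recipe 3). kyeeld and qorsel → gornal (Recipe 4). Using Recipe 2, gornal, raxtor, and ulewex make bryion. [4 rule applications]
raxtor needs fewer.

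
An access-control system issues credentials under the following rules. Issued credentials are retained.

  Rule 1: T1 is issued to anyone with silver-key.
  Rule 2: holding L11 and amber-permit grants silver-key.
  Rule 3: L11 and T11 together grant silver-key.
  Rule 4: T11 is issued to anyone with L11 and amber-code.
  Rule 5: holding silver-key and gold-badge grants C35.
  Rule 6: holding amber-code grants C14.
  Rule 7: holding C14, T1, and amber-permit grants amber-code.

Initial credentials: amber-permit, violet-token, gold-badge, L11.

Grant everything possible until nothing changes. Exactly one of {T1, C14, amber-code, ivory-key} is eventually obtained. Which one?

Holding L11 and amber-permit grants silver-key (Rule 2).
Holding silver-key grants T1 (Rule 1).
C14 would need amber-code (Rule 6), but amber-code is never granted. amber-code would need C14, T1, and amber-permit (Rule 7), but C14 is never granted. No rule produces ivory-key, and it is not given.

T1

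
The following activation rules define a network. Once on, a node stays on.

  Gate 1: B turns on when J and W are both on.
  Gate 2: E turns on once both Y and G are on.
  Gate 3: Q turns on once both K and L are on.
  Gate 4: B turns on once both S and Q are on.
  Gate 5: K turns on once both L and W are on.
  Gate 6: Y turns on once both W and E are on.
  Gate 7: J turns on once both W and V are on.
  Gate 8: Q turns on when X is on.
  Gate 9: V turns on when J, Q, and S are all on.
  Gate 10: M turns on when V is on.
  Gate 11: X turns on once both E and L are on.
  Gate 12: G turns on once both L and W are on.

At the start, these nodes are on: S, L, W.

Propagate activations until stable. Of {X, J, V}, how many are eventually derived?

X would need E and L (Gate 11), but E never turns on.
J would need W and V (Gate 7), but V never turns on.
V would need J, Q, and S (Gate 9), but J never turns on.
None of the 3 are reached.

0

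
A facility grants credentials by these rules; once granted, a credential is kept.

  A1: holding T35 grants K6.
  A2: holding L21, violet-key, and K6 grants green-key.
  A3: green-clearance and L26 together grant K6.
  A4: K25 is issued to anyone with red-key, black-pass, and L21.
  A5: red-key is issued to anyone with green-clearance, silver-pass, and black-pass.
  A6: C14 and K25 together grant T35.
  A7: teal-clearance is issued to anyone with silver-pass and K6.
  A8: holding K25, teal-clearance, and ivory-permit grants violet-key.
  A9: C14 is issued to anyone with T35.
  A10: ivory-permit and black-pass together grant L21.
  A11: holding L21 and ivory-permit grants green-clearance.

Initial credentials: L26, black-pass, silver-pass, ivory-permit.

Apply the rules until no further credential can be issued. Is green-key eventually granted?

Yes

Holding ivory-permit and black-pass grants L21 (A10).
Holding L21 and ivory-permit grants green-clearance (A11).
Holding green-clearance and L26 grants K6 (A3).
Holding green-clearance, silver-pass, and black-pass grants red-key (A5).
Holding silver-pass and K6 grants teal-clearance (A7).
Holding red-key, black-pass, and L21 grants K25 (A4).
Holding K25, teal-clearance, and ivory-permit grants violet-key (A8).
Holding L21, violet-key, and K6 grants green-key (A2).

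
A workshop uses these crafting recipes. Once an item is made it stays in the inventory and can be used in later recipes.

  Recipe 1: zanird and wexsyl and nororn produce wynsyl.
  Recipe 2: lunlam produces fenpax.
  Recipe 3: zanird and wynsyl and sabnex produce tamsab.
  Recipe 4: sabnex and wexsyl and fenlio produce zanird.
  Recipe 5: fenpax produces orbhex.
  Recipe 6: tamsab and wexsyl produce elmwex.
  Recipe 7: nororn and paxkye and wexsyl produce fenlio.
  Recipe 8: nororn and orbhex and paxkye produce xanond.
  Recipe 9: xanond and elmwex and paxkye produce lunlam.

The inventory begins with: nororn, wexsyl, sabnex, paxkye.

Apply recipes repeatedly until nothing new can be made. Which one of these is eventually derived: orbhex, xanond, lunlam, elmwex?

Using Recipe 7, nororn, paxkye, and wexsyl make fenlio.
Using Recipe 4, sabnex, wexsyl, and fenlio make zanird.
Using Recipe 1, zanird, wexsyl, and nororn make wynsyl.
Using Recipe 3, zanird, wynsyl, and sabnex make tamsab.
tamsab and wexsyl → elmwex (Recipe 6).
xanond would need nororn, orbhex, and paxkye (Recipe 8), but orbhex is never obtained. lunlam would need xanond, elmwex, and paxkye (Recipe 9), but xanond is never obtained. orbhex would need fenpax (Recipe 5), but fenpax is never obtained.

elmwex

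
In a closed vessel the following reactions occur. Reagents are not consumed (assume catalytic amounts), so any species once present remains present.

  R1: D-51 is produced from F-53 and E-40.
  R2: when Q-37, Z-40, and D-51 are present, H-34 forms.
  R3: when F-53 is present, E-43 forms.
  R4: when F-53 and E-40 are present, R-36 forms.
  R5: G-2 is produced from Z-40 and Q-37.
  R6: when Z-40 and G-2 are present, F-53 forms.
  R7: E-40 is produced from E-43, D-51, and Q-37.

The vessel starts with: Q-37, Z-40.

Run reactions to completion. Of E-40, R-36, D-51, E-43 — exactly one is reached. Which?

Z-40 and Q-37 present → G-2 forms (R5).
Z-40 and G-2 present → F-53 forms (R6).
F-53 present → E-43 forms (R3).
D-51 would need F-53 and E-40 (R1), but E-40 never forms. R-36 would need F-53 and E-40 (R4), but E-40 never forms. E-40 would need E-43, D-51, and Q-37 (R7), but D-51 never forms.

E-43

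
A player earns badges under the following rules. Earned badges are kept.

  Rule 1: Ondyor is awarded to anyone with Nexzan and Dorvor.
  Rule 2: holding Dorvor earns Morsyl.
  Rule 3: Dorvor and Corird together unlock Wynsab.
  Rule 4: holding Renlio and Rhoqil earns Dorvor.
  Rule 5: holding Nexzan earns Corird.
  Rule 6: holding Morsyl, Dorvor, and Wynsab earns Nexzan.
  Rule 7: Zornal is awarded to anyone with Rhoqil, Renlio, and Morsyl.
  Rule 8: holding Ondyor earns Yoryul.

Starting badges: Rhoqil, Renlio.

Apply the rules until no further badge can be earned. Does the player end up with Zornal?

With Renlio and Rhoqil, Dorvor is earned (Rule 4).
With Dorvor, Morsyl is earned (Rule 2).
With Rhoqil, Renlio, and Morsyl, Zornal is earned (Rule 7).

Yes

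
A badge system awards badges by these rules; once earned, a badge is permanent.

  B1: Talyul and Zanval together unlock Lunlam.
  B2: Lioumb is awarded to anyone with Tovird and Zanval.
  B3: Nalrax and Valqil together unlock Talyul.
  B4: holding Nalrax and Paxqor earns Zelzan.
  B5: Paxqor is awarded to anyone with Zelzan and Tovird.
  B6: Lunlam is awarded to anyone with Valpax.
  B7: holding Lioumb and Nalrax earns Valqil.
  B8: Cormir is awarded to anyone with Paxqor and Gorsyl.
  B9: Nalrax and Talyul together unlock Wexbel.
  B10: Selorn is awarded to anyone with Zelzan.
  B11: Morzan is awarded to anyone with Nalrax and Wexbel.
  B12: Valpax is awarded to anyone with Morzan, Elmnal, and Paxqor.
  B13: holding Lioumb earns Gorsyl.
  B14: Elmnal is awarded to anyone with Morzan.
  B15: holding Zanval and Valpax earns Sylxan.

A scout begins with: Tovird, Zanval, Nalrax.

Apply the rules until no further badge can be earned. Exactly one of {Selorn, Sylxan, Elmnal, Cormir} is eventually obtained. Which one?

Elmnal

With Tovird and Zanval, Lioumb is earned (B2).
With Lioumb and Nalrax, Valqil is earned (B7).
With Nalrax and Valqil, Talyul is earned (B3).
With Nalrax and Talyul, Wexbel is earned (B9).
With Nalrax and Wexbel, Morzan is earned (B11).
With Morzan, Elmnal is earned (B14).
Sylxan would need Zanval and Valpax (B15), but Valpax is never earned. Cormir would need Paxqor and Gorsyl (B8), but Paxqor is never earned. Selorn would need Zelzan (B10), but Zelzan is never earned.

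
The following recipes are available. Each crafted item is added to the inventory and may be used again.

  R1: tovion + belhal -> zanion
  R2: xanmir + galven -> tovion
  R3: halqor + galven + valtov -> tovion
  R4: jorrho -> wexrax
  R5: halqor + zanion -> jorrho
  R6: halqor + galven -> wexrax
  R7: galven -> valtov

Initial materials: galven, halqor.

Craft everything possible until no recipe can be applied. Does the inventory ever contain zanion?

No

zanion would need tovion and belhal (R1), but belhal is never obtained.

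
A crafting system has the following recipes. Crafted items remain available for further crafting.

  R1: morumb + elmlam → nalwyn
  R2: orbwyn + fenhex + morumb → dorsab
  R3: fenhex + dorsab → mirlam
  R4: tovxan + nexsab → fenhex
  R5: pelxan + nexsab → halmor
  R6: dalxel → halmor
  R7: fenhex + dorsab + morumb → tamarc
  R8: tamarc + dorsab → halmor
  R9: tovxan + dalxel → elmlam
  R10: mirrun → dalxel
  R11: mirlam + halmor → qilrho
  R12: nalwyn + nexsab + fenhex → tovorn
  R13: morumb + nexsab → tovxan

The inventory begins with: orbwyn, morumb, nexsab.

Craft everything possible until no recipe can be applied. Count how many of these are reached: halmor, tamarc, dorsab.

Using R13, morumb and nexsab make tovxan.
tovxan + nexsab → fenhex (R4).
Using R2, orbwyn, fenhex, and morumb make dorsab.
Using R7, fenhex, dorsab, and morumb make tamarc.
tamarc + dorsab → halmor (R8).
halmor: reached.
tamarc: reached.
dorsab: reached.
All 3 are reached.

3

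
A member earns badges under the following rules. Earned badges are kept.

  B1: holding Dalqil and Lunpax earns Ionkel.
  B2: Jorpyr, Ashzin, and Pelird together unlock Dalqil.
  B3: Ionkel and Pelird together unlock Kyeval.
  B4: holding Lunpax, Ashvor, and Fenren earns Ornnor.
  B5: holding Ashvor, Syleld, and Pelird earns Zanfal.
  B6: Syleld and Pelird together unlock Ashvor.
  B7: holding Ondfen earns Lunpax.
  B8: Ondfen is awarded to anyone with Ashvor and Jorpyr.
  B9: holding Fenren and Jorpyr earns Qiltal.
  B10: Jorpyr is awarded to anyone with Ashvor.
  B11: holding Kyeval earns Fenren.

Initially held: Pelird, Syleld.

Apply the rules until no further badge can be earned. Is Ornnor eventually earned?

Ornnor would need Lunpax, Ashvor, and Fenren (B4), but Fenren is never earned.

No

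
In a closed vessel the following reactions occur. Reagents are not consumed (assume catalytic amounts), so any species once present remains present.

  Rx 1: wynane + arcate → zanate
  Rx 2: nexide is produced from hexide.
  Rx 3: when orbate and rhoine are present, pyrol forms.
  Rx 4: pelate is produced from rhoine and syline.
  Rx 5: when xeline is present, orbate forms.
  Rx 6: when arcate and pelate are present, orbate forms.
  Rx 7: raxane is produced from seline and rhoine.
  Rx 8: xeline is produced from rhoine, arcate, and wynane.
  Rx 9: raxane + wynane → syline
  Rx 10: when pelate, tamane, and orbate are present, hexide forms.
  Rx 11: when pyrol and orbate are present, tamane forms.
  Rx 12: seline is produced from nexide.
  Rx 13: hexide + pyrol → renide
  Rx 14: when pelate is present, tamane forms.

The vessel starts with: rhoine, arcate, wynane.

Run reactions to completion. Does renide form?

renide would need hexide and pyrol (Rx 13), but hexide never forms.

No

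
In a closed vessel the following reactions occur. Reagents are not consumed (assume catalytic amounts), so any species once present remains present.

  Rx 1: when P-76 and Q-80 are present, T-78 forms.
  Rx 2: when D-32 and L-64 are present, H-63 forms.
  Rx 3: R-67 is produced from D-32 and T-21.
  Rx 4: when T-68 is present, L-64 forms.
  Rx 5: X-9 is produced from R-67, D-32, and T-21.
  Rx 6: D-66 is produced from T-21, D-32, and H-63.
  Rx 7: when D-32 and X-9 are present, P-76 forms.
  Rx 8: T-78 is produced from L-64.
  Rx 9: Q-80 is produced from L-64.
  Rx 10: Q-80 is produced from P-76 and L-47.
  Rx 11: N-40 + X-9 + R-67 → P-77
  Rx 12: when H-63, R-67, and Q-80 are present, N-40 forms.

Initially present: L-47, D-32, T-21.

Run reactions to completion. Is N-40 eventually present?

N-40 would need H-63, R-67, and Q-80 (Rx 12), but H-63 never forms.

No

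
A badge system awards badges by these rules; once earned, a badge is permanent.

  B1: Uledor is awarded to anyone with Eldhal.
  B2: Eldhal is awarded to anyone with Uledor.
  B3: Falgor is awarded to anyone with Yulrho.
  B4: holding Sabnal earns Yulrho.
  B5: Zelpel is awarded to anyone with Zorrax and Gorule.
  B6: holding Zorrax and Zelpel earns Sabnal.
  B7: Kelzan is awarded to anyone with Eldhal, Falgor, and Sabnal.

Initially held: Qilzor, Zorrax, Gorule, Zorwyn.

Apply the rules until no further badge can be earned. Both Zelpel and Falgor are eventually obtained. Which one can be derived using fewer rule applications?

Zelpel: With Zorrax and Gorule, Zelpel is earned (B5). [1 rule application]
Falgor: With Zorrax and Gorule, Zelpel is earned (B5). With Zorrax and Zelpel, Sabnal is earned (B6). With Sabnal, Yulrho is earned (B4). With Yulrho, Falgor is earned (B3). [4 rule applications]
Zelpel needs fewer.

Zelpel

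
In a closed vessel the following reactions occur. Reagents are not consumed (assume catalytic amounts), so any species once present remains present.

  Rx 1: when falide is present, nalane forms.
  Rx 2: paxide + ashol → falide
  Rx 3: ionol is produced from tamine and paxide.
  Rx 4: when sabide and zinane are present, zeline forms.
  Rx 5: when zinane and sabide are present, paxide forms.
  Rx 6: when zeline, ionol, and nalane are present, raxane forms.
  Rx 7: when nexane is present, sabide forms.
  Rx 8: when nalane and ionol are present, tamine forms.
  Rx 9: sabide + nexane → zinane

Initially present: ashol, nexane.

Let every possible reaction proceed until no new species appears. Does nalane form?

Yes

nexane present → sabide forms (Rx 7).
sabide and nexane present → zinane forms (Rx 9).
zinane and sabide present → paxide forms (Rx 5).
paxide and ashol present → falide forms (Rx 2).
falide present → nalane forms (Rx 1).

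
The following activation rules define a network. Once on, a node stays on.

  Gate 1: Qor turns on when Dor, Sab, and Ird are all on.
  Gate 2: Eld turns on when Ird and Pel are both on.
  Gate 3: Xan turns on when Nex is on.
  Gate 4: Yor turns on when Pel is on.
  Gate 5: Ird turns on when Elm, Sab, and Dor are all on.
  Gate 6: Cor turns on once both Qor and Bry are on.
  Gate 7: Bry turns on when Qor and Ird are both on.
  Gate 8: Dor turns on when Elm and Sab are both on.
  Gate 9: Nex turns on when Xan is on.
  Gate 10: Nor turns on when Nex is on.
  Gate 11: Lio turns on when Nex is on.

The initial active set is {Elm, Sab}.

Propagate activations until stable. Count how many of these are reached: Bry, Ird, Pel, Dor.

Gate 8: Elm and Sab on → Dor on.
Gate 5: Elm, Sab, and Dor on → Ird on.
Gate 1: Dor, Sab, and Ird on → Qor on.
Qor and Ird are on, so Bry turns on (Gate 7).
Bry: reached.
Ird: reached.
No rule produces Pel, and it is not given.
Dor: reached.
Reached: Bry, Ird, and Dor — 3 of the 4.

3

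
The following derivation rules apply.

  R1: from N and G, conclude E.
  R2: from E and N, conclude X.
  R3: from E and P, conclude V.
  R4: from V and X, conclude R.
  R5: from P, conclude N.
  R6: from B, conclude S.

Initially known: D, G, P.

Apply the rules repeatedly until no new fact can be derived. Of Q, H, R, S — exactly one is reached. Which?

P holds, so N follows (R5).
From N and G, R1 gives E.
From E and N, R2 gives X.
From E and P, R3 gives V.
V and X hold, so R follows (R4).
No rule produces Q, and it is not given. No rule produces H, and it is not given. S would need B (R6), but B is never established.

R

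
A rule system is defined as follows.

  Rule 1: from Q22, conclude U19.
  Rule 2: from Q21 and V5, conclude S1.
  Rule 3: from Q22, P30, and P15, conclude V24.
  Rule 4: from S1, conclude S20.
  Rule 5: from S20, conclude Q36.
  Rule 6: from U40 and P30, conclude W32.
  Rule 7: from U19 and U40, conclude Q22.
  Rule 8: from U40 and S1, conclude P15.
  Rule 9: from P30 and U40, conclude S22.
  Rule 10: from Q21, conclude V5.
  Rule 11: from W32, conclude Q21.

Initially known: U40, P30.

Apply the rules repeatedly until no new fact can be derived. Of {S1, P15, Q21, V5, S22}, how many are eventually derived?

5

U40 and P30 hold, so W32 follows (Rule 6).
From P30 and U40, Rule 9 gives S22.
W32 holds, so Q21 follows (Rule 11).
Q21 holds, so V5 follows (Rule 10).
From Q21 and V5, Rule 2 gives S1.
U40 and S1 hold, so P15 follows (Rule 8).
S1: reached.
P15: reached.
Q21: reached.
V5: reached.
S22: reached.
All 5 are reached.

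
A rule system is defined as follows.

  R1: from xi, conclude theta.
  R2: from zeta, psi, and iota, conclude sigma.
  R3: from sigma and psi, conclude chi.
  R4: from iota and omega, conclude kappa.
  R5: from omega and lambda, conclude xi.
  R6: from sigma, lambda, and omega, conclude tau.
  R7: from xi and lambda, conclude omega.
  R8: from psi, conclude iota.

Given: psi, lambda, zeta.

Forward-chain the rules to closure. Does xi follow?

xi would need omega and lambda (R5), but omega is never established.

No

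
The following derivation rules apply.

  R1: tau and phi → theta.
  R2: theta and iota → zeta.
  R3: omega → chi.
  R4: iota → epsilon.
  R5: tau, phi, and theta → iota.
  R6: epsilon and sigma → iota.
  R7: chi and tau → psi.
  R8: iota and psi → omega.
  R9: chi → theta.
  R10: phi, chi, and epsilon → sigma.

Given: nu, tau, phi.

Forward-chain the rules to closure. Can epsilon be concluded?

tau and phi hold, so theta follows (R1).
tau, phi, and theta hold, so iota follows (R5).
iota holds, so epsilon follows (R4).

Yes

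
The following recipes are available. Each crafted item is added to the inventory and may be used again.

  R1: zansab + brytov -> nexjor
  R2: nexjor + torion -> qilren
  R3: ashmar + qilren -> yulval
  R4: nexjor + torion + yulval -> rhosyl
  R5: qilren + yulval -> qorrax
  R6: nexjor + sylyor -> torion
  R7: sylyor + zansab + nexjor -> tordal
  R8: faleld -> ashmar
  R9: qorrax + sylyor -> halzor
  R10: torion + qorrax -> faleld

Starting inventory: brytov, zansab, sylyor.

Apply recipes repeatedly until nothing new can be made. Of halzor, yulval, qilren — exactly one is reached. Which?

qilren

zansab + brytov -> nexjor (R1).
Using R6, nexjor and sylyor make torion.
nexjor + torion -> qilren (R2).
yulval would need ashmar and qilren (R3), but ashmar is never obtained. halzor would need qorrax and sylyor (R9), but qorrax is never obtained.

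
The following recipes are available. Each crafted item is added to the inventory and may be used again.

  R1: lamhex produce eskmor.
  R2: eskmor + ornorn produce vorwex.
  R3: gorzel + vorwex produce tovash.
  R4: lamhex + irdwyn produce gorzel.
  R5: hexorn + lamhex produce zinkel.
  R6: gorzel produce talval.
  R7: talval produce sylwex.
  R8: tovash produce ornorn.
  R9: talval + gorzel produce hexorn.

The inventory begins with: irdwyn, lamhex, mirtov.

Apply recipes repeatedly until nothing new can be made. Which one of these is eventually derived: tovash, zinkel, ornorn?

Using R4, lamhex and irdwyn make gorzel.
gorzel → talval (R6).
Using R9, talval and gorzel make hexorn.
Using R5, hexorn and lamhex make zinkel.
ornorn would need tovash (R8), but tovash is never obtained. tovash would need gorzel and vorwex (R3), but vorwex is never obtained.

zinkel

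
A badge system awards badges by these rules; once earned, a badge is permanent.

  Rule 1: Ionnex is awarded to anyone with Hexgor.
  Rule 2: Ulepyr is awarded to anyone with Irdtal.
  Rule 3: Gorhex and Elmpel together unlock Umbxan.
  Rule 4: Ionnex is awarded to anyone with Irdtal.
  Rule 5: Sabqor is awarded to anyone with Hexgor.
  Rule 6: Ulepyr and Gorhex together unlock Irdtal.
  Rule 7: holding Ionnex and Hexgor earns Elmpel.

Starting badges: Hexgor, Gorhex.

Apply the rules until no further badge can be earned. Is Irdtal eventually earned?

No

Irdtal would need Ulepyr and Gorhex (Rule 6), but Ulepyr is never earned.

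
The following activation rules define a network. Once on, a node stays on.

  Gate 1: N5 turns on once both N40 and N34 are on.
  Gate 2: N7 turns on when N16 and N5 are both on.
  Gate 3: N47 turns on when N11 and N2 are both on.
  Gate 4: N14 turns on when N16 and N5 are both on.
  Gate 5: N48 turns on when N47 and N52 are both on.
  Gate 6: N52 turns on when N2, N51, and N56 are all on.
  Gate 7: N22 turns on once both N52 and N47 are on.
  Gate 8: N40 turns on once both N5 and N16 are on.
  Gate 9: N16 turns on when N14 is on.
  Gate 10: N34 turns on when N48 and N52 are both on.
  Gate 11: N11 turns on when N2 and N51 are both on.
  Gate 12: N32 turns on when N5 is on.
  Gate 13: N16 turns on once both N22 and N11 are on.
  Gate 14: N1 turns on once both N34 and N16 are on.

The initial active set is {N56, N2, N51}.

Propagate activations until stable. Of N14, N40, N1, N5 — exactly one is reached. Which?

Gate 6: N2, N51, and N56 on → N52 on.
Gate 11: N2 and N51 on → N11 on.
Gate 3: N11 and N2 on → N47 on.
N52 and N47 are on, so N22 turns on (Gate 7).
N47 and N52 are on, so N48 turns on (Gate 5).
N48 and N52 are on, so N34 turns on (Gate 10).
N22 and N11 are on, so N16 turns on (Gate 13).
Gate 14: N34 and N16 on → N1 on.
N40 would need N5 and N16 (Gate 8), but N5 never turns on. N14 would need N16 and N5 (Gate 4), but N5 never turns on. N5 would need N40 and N34 (Gate 1), but N40 never turns on.

N1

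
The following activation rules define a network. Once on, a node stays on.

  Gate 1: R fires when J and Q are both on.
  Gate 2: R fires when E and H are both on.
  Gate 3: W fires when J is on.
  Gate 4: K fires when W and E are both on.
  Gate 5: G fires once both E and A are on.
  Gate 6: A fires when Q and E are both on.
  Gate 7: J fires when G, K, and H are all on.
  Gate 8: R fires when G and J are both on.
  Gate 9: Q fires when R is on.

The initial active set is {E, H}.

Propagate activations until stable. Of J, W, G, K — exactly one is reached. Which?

G

Gate 2: E and H on → R on.
R is on, so Q fires (Gate 9).
Q and E are on, so A fires (Gate 6).
E and A are on, so G fires (Gate 5).
K would need W and E (Gate 4), but W never turns on. W would need J (Gate 3), but J never turns on. J would need G, K, and H (Gate 7), but K never turns on.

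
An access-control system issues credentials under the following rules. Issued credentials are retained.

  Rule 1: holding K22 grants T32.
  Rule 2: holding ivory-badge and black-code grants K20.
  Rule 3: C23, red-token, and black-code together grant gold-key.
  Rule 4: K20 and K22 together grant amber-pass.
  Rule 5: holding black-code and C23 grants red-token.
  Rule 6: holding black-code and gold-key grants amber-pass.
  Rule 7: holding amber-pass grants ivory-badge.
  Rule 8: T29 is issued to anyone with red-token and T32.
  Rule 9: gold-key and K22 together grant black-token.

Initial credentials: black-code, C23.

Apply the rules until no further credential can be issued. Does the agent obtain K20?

Holding black-code and C23 grants red-token (Rule 5).
Holding C23, red-token, and black-code grants gold-key (Rule 3).
Holding black-code and gold-key grants amber-pass (Rule 6).
Holding amber-pass grants ivory-badge (Rule 7).
Holding ivory-badge and black-code grants K20 (Rule 2).

Yes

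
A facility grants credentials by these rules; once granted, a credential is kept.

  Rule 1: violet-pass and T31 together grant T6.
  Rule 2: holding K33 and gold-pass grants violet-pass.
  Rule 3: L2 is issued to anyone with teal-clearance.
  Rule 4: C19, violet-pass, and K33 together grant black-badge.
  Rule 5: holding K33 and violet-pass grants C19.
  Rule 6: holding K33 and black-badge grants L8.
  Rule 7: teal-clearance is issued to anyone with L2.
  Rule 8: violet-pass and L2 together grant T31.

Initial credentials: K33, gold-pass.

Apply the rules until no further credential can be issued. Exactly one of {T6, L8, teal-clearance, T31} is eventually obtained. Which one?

Holding K33 and gold-pass grants violet-pass (Rule 2).
Holding K33 and violet-pass grants C19 (Rule 5).
Holding C19, violet-pass, and K33 grants black-badge (Rule 4).
Holding K33 and black-badge grants L8 (Rule 6).
T31 would need violet-pass and L2 (Rule 8), but L2 is never granted. T6 would need violet-pass and T31 (Rule 1), but T31 is never granted. teal-clearance would need L2 (Rule 7), but L2 is never granted.

L8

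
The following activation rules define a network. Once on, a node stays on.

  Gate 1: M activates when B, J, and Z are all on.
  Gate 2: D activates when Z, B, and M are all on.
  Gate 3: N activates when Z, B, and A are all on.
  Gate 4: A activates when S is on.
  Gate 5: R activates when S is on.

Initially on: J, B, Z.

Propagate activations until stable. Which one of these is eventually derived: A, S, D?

D

B, J, and Z are on, so M activates (Gate 1).
Z, B, and M are on, so D activates (Gate 2).
A would need S (Gate 4), but S never turns on. No rule produces S, and it is not given.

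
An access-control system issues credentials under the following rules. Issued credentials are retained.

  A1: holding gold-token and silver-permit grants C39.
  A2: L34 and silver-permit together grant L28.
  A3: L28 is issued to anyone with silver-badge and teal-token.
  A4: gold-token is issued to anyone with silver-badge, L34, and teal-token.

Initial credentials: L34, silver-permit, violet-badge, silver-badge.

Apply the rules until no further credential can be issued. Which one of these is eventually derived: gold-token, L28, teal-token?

L28

Holding L34 and silver-permit grants L28 (A2).
No rule produces teal-token, and it is not given. gold-token would need silver-badge, L34, and teal-token (A4), but teal-token is never granted.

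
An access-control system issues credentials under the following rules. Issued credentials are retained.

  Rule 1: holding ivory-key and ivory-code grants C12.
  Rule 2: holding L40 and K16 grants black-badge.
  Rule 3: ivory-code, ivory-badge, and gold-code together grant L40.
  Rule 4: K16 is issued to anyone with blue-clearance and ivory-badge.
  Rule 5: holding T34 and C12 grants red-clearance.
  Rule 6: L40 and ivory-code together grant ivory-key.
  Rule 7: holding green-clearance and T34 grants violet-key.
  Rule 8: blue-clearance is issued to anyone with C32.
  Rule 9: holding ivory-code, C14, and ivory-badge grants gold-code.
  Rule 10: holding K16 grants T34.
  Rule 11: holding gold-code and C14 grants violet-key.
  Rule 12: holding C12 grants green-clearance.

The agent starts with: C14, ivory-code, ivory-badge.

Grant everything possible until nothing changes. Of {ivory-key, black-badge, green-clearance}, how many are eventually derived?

Holding ivory-code, C14, and ivory-badge grants gold-code (Rule 9).
Holding ivory-code, ivory-badge, and gold-code grants L40 (Rule 3).
Holding L40 and ivory-code grants ivory-key (Rule 6).
Holding ivory-key and ivory-code grants C12 (Rule 1).
Holding C12 grants green-clearance (Rule 12).
ivory-key: reached.
black-badge would need L40 and K16 (Rule 2), but K16 is never granted.
green-clearance: reached.
Reached: ivory-key and green-clearance — 2 of the 3.

2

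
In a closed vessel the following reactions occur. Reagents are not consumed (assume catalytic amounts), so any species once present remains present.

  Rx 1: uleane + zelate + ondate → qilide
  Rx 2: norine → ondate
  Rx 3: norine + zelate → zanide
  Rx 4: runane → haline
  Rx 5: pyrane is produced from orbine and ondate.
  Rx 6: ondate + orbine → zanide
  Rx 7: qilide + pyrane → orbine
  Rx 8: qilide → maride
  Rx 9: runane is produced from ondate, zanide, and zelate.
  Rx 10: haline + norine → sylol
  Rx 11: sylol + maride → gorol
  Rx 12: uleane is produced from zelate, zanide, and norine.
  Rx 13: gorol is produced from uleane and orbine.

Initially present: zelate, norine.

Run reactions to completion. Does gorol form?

norine and zelate present → zanide forms (Rx 3).
norine present → ondate forms (Rx 2).
ondate, zanide, and zelate present → runane forms (Rx 9).
zelate, zanide, and norine present → uleane forms (Rx 12).
uleane, zelate, and ondate present → qilide forms (Rx 1).
runane present → haline forms (Rx 4).
qilide present → maride forms (Rx 8).
haline and norine present → sylol forms (Rx 10).
sylol and maride present → gorol forms (Rx 11).

Yes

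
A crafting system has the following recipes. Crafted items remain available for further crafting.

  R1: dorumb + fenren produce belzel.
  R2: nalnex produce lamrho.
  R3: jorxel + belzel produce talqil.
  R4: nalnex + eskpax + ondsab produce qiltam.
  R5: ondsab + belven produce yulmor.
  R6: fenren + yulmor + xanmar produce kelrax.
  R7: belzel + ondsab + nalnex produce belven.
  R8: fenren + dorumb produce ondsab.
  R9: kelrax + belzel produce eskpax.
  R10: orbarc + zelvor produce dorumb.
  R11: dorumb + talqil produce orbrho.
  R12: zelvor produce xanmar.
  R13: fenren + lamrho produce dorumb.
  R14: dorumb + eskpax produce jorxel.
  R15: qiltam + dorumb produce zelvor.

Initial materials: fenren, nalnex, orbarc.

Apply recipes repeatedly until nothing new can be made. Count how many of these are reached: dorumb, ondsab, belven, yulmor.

Using R2, nalnex makes lamrho.
fenren + lamrho → dorumb (R13).
Using R1, dorumb and fenren make belzel.
fenren + dorumb → ondsab (R8).
Using R7, belzel, ondsab, and nalnex make belven.
Using R5, ondsab and belven make yulmor.
dorumb: reached.
ondsab: reached.
belven: reached.
yulmor: reached.
All 4 are reached.

4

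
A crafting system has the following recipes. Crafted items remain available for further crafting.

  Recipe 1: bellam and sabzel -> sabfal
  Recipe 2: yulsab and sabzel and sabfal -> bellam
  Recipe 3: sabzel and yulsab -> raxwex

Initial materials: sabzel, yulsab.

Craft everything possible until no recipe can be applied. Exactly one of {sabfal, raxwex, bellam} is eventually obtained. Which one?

raxwex

Using Recipe 3, sabzel and yulsab make raxwex.
bellam would need yulsab, sabzel, and sabfal (Recipe 2), but sabfal is never obtained. sabfal would need bellam and sabzel (Recipe 1), but bellam is never obtained.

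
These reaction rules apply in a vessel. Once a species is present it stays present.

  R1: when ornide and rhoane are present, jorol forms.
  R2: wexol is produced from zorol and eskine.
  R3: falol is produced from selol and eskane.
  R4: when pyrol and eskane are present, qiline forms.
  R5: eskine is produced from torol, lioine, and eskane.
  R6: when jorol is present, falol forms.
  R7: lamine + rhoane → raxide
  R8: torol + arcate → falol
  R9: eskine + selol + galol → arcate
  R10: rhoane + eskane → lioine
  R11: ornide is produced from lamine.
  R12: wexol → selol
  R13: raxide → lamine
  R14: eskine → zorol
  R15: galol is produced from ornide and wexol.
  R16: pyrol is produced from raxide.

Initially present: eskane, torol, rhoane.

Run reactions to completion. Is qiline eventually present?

No

qiline would need pyrol and eskane (R4), but pyrol never forms.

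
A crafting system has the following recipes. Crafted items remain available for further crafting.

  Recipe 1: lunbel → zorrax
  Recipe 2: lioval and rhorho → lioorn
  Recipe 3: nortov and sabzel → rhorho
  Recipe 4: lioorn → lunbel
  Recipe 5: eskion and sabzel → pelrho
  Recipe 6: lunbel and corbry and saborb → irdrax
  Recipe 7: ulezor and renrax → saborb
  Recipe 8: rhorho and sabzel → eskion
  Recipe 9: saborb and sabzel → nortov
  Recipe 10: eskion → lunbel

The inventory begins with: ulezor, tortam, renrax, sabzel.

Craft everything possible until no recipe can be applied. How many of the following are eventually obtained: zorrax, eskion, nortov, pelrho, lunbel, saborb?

Using Recipe 7, ulezor and renrax make saborb.
saborb and sabzel → nortov (Recipe 9).
nortov and sabzel → rhorho (Recipe 3).
Using Recipe 8, rhorho and sabzel make eskion.
eskion → lunbel (Recipe 10).
eskion and sabzel → pelrho (Recipe 5).
Using Recipe 1, lunbel makes zorrax.
zorrax: reached.
eskion: reached.
nortov: reached.
pelrho: reached.
lunbel: reached.
saborb: reached.
All 6 are reached.

6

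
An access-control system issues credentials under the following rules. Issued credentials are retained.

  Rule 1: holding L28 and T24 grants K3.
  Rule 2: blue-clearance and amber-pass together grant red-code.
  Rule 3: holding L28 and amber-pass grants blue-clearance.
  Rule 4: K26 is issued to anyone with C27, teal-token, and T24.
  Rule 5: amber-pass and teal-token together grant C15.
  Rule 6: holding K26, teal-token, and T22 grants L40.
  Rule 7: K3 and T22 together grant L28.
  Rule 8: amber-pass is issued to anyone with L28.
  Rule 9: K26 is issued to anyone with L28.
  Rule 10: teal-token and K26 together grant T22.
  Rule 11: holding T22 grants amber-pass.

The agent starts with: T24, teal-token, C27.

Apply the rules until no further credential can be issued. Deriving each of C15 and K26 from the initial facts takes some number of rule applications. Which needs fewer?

K26: Holding C27, teal-token, and T24 grants K26 (Rule 4). [1 rule application]
C15: Holding C27, teal-token, and T24 grants K26 (Rule 4). Holding teal-token and K26 grants T22 (Rule 10). Holding T22 grants amber-pass (Rule 11). Holding amber-pass and teal-token grants C15 (Rule 5). [4 rule applications]
K26 needs fewer.

K26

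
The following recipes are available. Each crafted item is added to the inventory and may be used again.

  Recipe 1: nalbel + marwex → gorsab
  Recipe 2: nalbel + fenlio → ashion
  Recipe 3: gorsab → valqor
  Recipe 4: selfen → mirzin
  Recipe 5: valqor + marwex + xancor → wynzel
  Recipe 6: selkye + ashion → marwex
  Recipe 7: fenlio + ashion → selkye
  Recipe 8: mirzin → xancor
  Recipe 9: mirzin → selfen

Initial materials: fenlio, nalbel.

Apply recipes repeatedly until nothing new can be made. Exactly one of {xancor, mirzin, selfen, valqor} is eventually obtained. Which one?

valqor

nalbel + fenlio → ashion (Recipe 2).
Using Recipe 7, fenlio and ashion make selkye.
Using Recipe 6, selkye and ashion make marwex.
nalbel + marwex → gorsab (Recipe 1).
gorsab → valqor (Recipe 3).
selfen would need mirzin (Recipe 9), but mirzin is never obtained. xancor would need mirzin (Recipe 8), but mirzin is never obtained. mirzin would need selfen (Recipe 4), but selfen is never obtained.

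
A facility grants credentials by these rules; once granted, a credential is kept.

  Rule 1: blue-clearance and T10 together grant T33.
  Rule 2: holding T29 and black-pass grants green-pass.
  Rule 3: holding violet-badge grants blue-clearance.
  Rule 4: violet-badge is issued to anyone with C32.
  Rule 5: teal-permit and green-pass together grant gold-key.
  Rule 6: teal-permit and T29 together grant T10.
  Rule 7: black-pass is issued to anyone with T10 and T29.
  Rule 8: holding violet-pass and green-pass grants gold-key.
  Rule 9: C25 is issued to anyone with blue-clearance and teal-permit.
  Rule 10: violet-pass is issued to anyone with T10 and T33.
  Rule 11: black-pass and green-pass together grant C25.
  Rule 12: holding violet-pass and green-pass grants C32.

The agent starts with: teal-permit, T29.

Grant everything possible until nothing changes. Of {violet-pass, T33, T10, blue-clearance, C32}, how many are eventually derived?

1

Holding teal-permit and T29 grants T10 (Rule 6).
violet-pass would need T10 and T33 (Rule 10), but T33 is never granted.
T33 would need blue-clearance and T10 (Rule 1), but blue-clearance is never granted.
T10: reached.
blue-clearance would need violet-badge (Rule 3), but violet-badge is never granted.
C32 would need violet-pass and green-pass (Rule 12), but violet-pass is never granted.
Reached: T10 — 1 of the 5.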